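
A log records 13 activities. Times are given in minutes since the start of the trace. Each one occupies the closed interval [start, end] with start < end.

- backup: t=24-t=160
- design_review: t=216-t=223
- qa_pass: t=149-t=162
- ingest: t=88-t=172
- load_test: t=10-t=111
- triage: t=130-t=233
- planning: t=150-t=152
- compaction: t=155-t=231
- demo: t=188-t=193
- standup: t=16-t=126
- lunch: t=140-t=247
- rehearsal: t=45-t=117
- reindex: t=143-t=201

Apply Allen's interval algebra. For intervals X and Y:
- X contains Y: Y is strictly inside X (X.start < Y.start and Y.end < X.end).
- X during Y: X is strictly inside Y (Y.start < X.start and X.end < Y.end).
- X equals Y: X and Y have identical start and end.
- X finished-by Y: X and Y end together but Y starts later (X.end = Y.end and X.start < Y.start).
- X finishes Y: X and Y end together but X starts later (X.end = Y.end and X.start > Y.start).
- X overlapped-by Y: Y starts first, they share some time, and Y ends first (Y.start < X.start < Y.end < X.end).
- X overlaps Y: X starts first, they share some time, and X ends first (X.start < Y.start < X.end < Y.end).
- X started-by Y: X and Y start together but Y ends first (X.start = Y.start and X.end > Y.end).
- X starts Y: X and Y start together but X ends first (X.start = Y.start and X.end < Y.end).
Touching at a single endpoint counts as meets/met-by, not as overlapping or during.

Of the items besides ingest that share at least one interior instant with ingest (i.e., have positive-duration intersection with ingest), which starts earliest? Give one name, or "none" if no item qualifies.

Target ingest = [t=88, t=172].
backup [t=24, t=160] → overlaps → candidate.
compaction [t=155, t=231] → overlapped-by → candidate.
demo [t=188, t=193] → after → excluded.
design_review [t=216, t=223] → after → excluded.
load_test [t=10, t=111] → overlaps → candidate.
lunch [t=140, t=247] → overlapped-by → candidate.
planning [t=150, t=152] → during → candidate.
qa_pass [t=149, t=162] → during → candidate.
rehearsal [t=45, t=117] → overlaps → candidate.
reindex [t=143, t=201] → overlapped-by → candidate.
standup [t=16, t=126] → overlaps → candidate.
triage [t=130, t=233] → overlapped-by → candidate.
Among candidates, earliest start is t=10 → load_test.

load_test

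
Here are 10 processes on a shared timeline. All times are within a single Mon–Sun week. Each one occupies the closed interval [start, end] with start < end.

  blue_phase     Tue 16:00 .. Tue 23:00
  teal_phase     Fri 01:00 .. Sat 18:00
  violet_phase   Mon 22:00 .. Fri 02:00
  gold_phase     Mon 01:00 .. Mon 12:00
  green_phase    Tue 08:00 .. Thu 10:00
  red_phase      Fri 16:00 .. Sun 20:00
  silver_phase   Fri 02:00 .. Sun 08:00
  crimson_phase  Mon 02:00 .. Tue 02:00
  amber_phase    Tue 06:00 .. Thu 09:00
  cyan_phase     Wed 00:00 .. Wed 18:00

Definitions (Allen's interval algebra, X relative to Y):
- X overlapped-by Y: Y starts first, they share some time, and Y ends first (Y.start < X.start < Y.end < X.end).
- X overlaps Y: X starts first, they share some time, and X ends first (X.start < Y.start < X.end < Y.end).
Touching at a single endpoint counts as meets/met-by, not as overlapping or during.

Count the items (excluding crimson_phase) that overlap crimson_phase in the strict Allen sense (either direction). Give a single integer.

2

Target crimson_phase = [Mon 02:00, Tue 02:00].
amber_phase [Tue 06:00, Thu 09:00] → after → no.
blue_phase [Tue 16:00, Tue 23:00] → after → no.
cyan_phase [Wed 00:00, Wed 18:00] → after → no.
gold_phase [Mon 01:00, Mon 12:00] → overlaps → counts.
green_phase [Tue 08:00, Thu 10:00] → after → no.
red_phase [Fri 16:00, Sun 20:00] → after → no.
silver_phase [Fri 02:00, Sun 08:00] → after → no.
teal_phase [Fri 01:00, Sat 18:00] → after → no.
violet_phase [Mon 22:00, Fri 02:00] → overlapped-by → counts.
Total: 2.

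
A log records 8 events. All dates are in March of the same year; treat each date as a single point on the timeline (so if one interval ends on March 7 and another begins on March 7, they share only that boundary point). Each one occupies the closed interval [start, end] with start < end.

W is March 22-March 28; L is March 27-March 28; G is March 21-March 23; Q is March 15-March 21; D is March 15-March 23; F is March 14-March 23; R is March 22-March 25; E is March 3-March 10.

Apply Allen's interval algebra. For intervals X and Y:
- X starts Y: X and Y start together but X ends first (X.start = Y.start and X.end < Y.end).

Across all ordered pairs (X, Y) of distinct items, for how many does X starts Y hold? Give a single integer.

Checking all 56 ordered pairs for relation 'starts'; matching pairs in alphabetical order:
(Q, D): Q starts D ✓
(R, W): R starts W ✓
Count: 2.

2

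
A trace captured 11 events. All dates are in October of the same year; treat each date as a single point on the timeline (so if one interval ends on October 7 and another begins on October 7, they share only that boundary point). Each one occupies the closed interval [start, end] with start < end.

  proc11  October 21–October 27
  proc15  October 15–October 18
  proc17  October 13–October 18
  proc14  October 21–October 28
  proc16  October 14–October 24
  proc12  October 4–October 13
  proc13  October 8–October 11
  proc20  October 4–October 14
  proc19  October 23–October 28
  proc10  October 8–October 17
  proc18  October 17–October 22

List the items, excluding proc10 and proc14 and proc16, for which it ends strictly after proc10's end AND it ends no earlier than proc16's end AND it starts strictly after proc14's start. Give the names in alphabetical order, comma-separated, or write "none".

Conditions: its end is strictly after proc10's end (X.end > October 17) AND its end is no earlier than proc16's end (X.end >= October 24) AND its start is strictly after proc14's start (X.start > October 21).
proc11: end October 27 > October 17? ✓; end October 27 >= October 24? ✓; start October 21 > October 21? ✗ → no.
proc12: end October 13 > October 17? ✗; end October 13 >= October 24? ✗; start October 4 > October 21? ✗ → no.
proc13: end October 11 > October 17? ✗; end October 11 >= October 24? ✗; start October 8 > October 21? ✗ → no.
proc15: end October 18 > October 17? ✓; end October 18 >= October 24? ✗; start October 15 > October 21? ✗ → no.
proc17: end October 18 > October 17? ✓; end October 18 >= October 24? ✗; start October 13 > October 21? ✗ → no.
proc18: end October 22 > October 17? ✓; end October 22 >= October 24? ✗; start October 17 > October 21? ✗ → no.
proc19: end October 28 > October 17? ✓; end October 28 >= October 24? ✓; start October 23 > October 21? ✓ → yes.
proc20: end October 14 > October 17? ✗; end October 14 >= October 24? ✗; start October 4 > October 21? ✗ → no.
Result: proc19.

proc19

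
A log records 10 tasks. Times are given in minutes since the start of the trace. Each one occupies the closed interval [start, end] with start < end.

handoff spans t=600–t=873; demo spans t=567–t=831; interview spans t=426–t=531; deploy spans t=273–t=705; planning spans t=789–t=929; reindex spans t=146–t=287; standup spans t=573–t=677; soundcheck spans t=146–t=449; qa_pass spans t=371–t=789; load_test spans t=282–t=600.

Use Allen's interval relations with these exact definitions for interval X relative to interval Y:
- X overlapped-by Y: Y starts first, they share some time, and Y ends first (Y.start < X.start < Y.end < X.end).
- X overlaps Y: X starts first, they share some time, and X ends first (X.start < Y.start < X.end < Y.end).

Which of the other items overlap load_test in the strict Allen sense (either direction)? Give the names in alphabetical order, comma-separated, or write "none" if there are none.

Target load_test = [t=282, t=600].
demo [t=567, t=831] → overlapped-by → yes.
deploy [t=273, t=705] → contains → no.
handoff [t=600, t=873] → met-by → no.
interview [t=426, t=531] → during → no.
planning [t=789, t=929] → after → no.
qa_pass [t=371, t=789] → overlapped-by → yes.
reindex [t=146, t=287] → overlaps → yes.
soundcheck [t=146, t=449] → overlaps → yes.
standup [t=573, t=677] → overlapped-by → yes.
Result: demo, qa_pass, reindex, soundcheck, standup.

demo, qa_pass, reindex, soundcheck, standup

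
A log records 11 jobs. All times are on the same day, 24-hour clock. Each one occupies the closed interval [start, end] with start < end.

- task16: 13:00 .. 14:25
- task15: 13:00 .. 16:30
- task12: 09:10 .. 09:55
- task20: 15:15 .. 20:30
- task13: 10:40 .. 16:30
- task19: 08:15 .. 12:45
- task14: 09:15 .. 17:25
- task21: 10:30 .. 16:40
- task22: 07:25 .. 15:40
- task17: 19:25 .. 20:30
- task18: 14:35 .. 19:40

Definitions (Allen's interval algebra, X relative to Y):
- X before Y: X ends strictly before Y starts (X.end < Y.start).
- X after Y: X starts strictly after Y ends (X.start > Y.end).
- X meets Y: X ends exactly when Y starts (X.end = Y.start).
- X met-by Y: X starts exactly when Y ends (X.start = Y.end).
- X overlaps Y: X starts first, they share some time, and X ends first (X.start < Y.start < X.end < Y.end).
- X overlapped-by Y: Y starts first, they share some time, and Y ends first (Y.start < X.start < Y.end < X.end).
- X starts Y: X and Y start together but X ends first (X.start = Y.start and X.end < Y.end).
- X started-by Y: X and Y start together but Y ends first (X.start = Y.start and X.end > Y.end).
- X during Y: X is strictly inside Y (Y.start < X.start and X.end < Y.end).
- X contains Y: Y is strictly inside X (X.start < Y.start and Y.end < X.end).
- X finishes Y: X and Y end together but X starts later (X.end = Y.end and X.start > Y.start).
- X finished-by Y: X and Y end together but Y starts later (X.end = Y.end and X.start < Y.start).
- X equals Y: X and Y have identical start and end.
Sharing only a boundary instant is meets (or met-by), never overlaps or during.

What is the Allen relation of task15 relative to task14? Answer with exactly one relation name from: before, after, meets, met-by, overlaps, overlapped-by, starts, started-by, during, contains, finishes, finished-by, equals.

task15 = [13:00, 16:30]; task14 = [09:15, 17:25].
Compare endpoints: task15.start > task14.start, task15.start < task14.end, task15.end > task14.start, task15.end < task14.end.
That pattern is 'during'.

during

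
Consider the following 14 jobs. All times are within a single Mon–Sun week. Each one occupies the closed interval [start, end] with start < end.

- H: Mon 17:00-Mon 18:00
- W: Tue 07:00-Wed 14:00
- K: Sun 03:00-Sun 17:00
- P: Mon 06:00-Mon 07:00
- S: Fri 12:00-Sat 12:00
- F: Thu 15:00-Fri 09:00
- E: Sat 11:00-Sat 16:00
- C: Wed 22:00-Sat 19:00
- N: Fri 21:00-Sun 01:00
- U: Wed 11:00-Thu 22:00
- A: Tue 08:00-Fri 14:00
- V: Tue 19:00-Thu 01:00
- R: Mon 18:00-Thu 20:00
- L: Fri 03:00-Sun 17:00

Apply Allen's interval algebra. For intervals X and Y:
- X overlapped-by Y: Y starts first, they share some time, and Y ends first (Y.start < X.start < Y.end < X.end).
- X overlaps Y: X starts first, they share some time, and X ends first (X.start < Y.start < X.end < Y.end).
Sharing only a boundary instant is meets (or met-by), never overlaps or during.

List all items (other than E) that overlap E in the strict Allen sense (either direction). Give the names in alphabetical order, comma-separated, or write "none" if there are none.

Target E = [Sat 11:00, Sat 16:00].
A [Tue 08:00, Fri 14:00] → before → no.
C [Wed 22:00, Sat 19:00] → contains → no.
F [Thu 15:00, Fri 09:00] → before → no.
H [Mon 17:00, Mon 18:00] → before → no.
K [Sun 03:00, Sun 17:00] → after → no.
L [Fri 03:00, Sun 17:00] → contains → no.
N [Fri 21:00, Sun 01:00] → contains → no.
P [Mon 06:00, Mon 07:00] → before → no.
R [Mon 18:00, Thu 20:00] → before → no.
S [Fri 12:00, Sat 12:00] → overlaps → yes.
U [Wed 11:00, Thu 22:00] → before → no.
V [Tue 19:00, Thu 01:00] → before → no.
W [Tue 07:00, Wed 14:00] → before → no.
Result: S.

S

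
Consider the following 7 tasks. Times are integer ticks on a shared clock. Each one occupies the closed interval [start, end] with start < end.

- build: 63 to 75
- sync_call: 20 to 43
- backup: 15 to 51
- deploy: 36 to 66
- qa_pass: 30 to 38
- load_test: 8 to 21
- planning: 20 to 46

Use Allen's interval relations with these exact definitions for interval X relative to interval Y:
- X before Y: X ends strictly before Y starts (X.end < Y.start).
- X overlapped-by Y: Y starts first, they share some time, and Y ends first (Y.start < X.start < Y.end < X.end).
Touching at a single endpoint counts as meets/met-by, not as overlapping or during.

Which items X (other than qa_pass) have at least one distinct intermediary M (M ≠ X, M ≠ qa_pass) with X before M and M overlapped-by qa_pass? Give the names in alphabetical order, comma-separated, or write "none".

load_test

Target qa_pass = [30, 38].
Intermediaries M with M overlapped-by qa_pass: deploy.
Via deploy — items with X before deploy: load_test.
Union: load_test.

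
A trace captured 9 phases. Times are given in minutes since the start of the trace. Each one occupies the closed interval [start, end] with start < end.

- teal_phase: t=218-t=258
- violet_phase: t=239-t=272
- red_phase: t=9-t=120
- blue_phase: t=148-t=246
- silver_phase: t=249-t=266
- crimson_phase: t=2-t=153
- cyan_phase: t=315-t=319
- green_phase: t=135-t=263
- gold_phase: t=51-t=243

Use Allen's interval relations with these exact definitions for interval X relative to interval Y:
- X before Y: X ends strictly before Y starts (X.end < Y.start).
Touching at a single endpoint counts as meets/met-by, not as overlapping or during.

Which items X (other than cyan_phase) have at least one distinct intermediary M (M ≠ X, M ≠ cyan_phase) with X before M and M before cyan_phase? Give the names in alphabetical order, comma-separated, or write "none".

blue_phase, crimson_phase, gold_phase, red_phase

Target cyan_phase = [t=315, t=319].
Intermediaries M with M before cyan_phase: blue_phase, crimson_phase, gold_phase, green_phase, red_phase, silver_phase, teal_phase, violet_phase.
Via blue_phase — items with X before blue_phase: red_phase.
Via crimson_phase — items with X before crimson_phase: none.
Via gold_phase — items with X before gold_phase: none.
Via green_phase — items with X before green_phase: red_phase.
Via red_phase — items with X before red_phase: none.
Via silver_phase — items with X before silver_phase: blue_phase, crimson_phase, gold_phase, red_phase.
Via teal_phase — items with X before teal_phase: crimson_phase, red_phase.
Via violet_phase — items with X before violet_phase: crimson_phase, red_phase.
Union: blue_phase, crimson_phase, gold_phase, red_phase.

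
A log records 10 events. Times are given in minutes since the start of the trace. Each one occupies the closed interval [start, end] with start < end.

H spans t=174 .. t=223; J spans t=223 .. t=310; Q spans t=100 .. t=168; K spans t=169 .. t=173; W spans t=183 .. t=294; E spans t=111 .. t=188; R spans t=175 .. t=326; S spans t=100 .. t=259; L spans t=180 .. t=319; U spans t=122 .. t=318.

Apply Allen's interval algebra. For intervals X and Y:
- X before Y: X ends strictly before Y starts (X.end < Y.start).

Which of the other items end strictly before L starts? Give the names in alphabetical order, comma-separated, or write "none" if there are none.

K, Q

Target L = [t=180, t=319].
E [t=111, t=188] → overlaps → no.
H [t=174, t=223] → overlaps → no.
J [t=223, t=310] → during → no.
K [t=169, t=173] → before → yes.
Q [t=100, t=168] → before → yes.
R [t=175, t=326] → contains → no.
S [t=100, t=259] → overlaps → no.
U [t=122, t=318] → overlaps → no.
W [t=183, t=294] → during → no.
Result: K, Q.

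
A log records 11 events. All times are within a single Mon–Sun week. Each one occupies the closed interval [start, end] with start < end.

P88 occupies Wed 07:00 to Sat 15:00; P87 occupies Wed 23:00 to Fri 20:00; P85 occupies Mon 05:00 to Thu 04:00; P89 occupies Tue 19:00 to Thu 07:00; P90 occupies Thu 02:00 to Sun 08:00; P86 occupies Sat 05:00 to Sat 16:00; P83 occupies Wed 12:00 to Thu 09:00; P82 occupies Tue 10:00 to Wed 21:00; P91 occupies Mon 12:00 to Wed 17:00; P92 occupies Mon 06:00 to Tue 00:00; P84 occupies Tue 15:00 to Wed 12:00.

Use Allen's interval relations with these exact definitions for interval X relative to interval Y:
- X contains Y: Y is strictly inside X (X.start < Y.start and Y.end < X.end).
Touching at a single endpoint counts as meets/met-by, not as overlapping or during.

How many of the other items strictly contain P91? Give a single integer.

1

Target P91 = [Mon 12:00, Wed 17:00].
P82 [Tue 10:00, Wed 21:00] → overlapped-by → no.
P83 [Wed 12:00, Thu 09:00] → overlapped-by → no.
P84 [Tue 15:00, Wed 12:00] → during → no.
P85 [Mon 05:00, Thu 04:00] → contains → counts.
P86 [Sat 05:00, Sat 16:00] → after → no.
P87 [Wed 23:00, Fri 20:00] → after → no.
P88 [Wed 07:00, Sat 15:00] → overlapped-by → no.
P89 [Tue 19:00, Thu 07:00] → overlapped-by → no.
P90 [Thu 02:00, Sun 08:00] → after → no.
P92 [Mon 06:00, Tue 00:00] → overlaps → no.
Total: 1.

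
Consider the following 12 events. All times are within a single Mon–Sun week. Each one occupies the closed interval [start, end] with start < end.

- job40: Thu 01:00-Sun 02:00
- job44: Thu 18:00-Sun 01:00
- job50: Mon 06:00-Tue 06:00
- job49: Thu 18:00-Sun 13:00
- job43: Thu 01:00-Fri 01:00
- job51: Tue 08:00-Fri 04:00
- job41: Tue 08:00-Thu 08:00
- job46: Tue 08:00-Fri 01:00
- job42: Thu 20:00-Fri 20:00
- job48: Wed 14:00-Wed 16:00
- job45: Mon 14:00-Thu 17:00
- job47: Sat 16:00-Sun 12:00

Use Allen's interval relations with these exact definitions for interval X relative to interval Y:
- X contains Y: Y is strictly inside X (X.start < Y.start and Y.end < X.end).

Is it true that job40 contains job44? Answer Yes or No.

job40 = [Thu 01:00, Sun 02:00], job44 = [Thu 18:00, Sun 01:00].
Actual relation of job40 to job44: contains.
Asked whether 'contains' holds → Yes.

Yes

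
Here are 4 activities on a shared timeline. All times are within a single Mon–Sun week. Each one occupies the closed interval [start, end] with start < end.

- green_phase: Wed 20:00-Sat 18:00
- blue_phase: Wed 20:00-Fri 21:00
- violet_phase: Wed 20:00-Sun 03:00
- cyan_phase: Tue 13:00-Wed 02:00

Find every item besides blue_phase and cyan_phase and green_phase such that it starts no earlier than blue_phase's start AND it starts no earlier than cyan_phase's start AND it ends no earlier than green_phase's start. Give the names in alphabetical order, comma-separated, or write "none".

violet_phase

Conditions: its start is no earlier than blue_phase's start (X.start >= Wed 20:00) AND its start is no earlier than cyan_phase's start (X.start >= Tue 13:00) AND its end is no earlier than green_phase's start (X.end >= Wed 20:00).
violet_phase: start Wed 20:00 >= Wed 20:00? ✓; start Wed 20:00 >= Tue 13:00? ✓; end Sun 03:00 >= Wed 20:00? ✓ → yes.
Result: violet_phase.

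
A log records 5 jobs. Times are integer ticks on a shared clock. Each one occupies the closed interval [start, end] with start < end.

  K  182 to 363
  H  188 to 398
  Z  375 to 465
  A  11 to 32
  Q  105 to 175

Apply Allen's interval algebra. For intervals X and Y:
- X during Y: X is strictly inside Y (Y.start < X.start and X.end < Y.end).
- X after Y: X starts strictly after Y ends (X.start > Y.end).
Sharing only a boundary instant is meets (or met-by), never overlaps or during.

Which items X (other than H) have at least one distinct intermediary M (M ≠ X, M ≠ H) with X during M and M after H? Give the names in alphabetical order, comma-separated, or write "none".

none

Target H = [188, 398].
Intermediaries M with M after H: none.
Union: none.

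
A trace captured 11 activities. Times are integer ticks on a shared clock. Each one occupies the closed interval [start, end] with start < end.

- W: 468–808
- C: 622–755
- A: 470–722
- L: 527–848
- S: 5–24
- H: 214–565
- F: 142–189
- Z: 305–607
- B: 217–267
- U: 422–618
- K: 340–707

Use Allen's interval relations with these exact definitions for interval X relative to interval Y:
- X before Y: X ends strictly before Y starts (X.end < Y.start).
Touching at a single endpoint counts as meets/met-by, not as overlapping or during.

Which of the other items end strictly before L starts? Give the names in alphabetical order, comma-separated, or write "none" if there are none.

Target L = [527, 848].
A [470, 722] → overlaps → no.
B [217, 267] → before → yes.
C [622, 755] → during → no.
F [142, 189] → before → yes.
H [214, 565] → overlaps → no.
K [340, 707] → overlaps → no.
S [5, 24] → before → yes.
U [422, 618] → overlaps → no.
W [468, 808] → overlaps → no.
Z [305, 607] → overlaps → no.
Result: B, F, S.

B, F, S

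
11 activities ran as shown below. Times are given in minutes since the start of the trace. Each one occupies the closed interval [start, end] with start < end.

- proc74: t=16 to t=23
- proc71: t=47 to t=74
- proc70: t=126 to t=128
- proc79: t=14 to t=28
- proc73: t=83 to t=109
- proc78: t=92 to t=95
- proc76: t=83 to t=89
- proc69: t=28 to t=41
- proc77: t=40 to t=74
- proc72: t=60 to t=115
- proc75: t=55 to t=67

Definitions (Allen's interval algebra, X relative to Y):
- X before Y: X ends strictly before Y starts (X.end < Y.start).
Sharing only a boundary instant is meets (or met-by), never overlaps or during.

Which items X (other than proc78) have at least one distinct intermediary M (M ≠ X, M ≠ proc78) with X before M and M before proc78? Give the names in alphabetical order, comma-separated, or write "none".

Target proc78 = [t=92, t=95].
Intermediaries M with M before proc78: proc69, proc71, proc74, proc75, proc76, proc77, proc79.
Via proc69 — items with X before proc69: proc74.
Via proc71 — items with X before proc71: proc69, proc74, proc79.
Via proc74 — items with X before proc74: none.
Via proc75 — items with X before proc75: proc69, proc74, proc79.
Via proc76 — items with X before proc76: proc69, proc71, proc74, proc75, proc77, proc79.
Via proc77 — items with X before proc77: proc74, proc79.
Via proc79 — items with X before proc79: none.
Union: proc69, proc71, proc74, proc75, proc77, proc79.

proc69, proc71, proc74, proc75, proc77, proc79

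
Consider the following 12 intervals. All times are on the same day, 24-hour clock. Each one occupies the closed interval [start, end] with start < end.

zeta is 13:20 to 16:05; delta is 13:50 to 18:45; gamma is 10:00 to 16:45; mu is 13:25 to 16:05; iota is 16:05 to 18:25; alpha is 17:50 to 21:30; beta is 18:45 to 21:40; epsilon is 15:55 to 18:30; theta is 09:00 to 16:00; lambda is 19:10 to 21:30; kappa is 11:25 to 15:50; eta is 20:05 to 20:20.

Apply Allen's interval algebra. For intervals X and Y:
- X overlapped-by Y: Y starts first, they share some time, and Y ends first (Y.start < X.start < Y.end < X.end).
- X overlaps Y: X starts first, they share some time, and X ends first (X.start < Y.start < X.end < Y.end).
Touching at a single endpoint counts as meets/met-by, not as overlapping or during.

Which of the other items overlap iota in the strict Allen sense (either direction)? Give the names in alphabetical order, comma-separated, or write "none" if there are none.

alpha, gamma

Target iota = [16:05, 18:25].
alpha [17:50, 21:30] → overlapped-by → yes.
beta [18:45, 21:40] → after → no.
delta [13:50, 18:45] → contains → no.
epsilon [15:55, 18:30] → contains → no.
eta [20:05, 20:20] → after → no.
gamma [10:00, 16:45] → overlaps → yes.
kappa [11:25, 15:50] → before → no.
lambda [19:10, 21:30] → after → no.
mu [13:25, 16:05] → meets → no.
theta [09:00, 16:00] → before → no.
zeta [13:20, 16:05] → meets → no.
Result: alpha, gamma.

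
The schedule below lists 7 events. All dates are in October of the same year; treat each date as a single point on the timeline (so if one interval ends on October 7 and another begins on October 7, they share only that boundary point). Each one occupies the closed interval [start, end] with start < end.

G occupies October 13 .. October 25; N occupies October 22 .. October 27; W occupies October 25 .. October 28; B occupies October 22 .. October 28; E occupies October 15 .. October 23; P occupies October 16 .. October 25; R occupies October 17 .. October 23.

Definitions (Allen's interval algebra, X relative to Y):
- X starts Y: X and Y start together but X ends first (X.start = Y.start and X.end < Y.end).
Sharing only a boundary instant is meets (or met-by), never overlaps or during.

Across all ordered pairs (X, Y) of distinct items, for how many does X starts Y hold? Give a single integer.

1

Checking all 42 ordered pairs for relation 'starts'; matching pairs in alphabetical order:
(N, B): N starts B ✓
Count: 1.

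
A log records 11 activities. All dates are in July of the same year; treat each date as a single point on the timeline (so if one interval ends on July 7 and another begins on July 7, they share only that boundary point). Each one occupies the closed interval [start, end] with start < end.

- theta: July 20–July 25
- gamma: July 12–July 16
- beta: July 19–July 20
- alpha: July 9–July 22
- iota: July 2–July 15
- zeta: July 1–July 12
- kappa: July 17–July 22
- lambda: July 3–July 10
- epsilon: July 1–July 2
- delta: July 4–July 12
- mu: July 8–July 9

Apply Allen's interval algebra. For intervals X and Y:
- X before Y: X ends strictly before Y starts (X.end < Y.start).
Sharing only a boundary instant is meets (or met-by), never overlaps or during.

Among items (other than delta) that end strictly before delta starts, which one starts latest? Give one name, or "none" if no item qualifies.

Target delta = [July 4, July 12].
alpha [July 9, July 22] → overlapped-by → excluded.
beta [July 19, July 20] → after → excluded.
epsilon [July 1, July 2] → before → candidate.
gamma [July 12, July 16] → met-by → excluded.
iota [July 2, July 15] → contains → excluded.
kappa [July 17, July 22] → after → excluded.
lambda [July 3, July 10] → overlaps → excluded.
mu [July 8, July 9] → during → excluded.
theta [July 20, July 25] → after → excluded.
zeta [July 1, July 12] → finished-by → excluded.
Among candidates, latest start is July 1 → epsilon.

epsilon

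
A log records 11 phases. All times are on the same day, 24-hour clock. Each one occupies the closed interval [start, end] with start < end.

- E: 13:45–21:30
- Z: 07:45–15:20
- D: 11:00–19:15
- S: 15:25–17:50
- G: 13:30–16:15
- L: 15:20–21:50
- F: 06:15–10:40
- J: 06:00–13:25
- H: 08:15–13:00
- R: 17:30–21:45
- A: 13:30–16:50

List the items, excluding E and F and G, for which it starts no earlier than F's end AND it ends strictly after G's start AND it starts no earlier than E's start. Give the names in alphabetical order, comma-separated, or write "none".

L, R, S

Conditions: its start is no earlier than F's end (X.start >= 10:40) AND its end is strictly after G's start (X.end > 13:30) AND its start is no earlier than E's start (X.start >= 13:45).
A: start 13:30 >= 10:40? ✓; end 16:50 > 13:30? ✓; start 13:30 >= 13:45? ✗ → no.
D: start 11:00 >= 10:40? ✓; end 19:15 > 13:30? ✓; start 11:00 >= 13:45? ✗ → no.
H: start 08:15 >= 10:40? ✗; end 13:00 > 13:30? ✗; start 08:15 >= 13:45? ✗ → no.
J: start 06:00 >= 10:40? ✗; end 13:25 > 13:30? ✗; start 06:00 >= 13:45? ✗ → no.
L: start 15:20 >= 10:40? ✓; end 21:50 > 13:30? ✓; start 15:20 >= 13:45? ✓ → yes.
R: start 17:30 >= 10:40? ✓; end 21:45 > 13:30? ✓; start 17:30 >= 13:45? ✓ → yes.
S: start 15:25 >= 10:40? ✓; end 17:50 > 13:30? ✓; start 15:25 >= 13:45? ✓ → yes.
Z: start 07:45 >= 10:40? ✗; end 15:20 > 13:30? ✓; start 07:45 >= 13:45? ✗ → no.
Result: L, R, S.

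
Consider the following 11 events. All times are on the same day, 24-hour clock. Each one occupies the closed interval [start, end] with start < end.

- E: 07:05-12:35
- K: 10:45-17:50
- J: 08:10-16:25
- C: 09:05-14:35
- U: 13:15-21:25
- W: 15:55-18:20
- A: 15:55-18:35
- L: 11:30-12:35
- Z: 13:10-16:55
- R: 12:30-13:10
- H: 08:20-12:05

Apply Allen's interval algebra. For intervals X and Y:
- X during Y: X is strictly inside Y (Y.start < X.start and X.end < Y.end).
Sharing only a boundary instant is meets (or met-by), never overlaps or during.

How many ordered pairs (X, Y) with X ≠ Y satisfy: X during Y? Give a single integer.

Checking all 110 ordered pairs for relation 'during'; matching pairs in alphabetical order:
(A, U): A during U ✓
(C, J): C during J ✓
(H, E): H during E ✓
(H, J): H during J ✓
(L, C): L during C ✓
(L, J): L during J ✓
(L, K): L during K ✓
(R, C): R during C ✓
(R, J): R during J ✓
(R, K): R during K ✓
(W, U): W during U ✓
(Z, K): Z during K ✓
Count: 12.

12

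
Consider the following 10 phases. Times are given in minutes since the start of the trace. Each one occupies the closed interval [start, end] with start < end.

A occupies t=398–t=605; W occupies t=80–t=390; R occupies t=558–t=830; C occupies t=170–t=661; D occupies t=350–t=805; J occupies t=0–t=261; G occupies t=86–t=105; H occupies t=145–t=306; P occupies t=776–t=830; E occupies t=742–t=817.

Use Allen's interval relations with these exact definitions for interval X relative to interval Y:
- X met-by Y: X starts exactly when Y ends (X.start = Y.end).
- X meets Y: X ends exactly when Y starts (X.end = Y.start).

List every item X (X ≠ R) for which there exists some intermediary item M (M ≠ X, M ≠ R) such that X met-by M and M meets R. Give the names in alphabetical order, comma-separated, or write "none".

none

Target R = [t=558, t=830].
Intermediaries M with M meets R: none.
Union: none.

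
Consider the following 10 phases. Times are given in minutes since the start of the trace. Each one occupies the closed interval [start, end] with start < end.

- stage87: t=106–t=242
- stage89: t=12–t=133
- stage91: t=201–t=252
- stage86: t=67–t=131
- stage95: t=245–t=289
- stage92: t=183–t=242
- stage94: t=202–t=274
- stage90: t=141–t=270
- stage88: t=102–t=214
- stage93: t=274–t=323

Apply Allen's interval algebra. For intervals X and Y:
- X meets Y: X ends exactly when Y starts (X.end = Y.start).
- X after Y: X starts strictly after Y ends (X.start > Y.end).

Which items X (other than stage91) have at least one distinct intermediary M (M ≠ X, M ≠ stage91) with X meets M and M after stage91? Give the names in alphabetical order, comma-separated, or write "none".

stage94

Target stage91 = [t=201, t=252].
Intermediaries M with M after stage91: stage93.
Via stage93 — items with X meets stage93: stage94.
Union: stage94.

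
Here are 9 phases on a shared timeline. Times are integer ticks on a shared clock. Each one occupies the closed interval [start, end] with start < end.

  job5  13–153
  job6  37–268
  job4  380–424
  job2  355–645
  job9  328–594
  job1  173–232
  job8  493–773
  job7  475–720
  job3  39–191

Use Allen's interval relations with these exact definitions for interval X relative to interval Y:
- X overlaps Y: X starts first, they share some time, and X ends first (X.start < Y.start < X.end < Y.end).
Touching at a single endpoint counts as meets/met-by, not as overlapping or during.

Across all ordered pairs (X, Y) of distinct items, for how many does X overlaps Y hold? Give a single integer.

9

Checking all 72 ordered pairs for relation 'overlaps'; matching pairs in alphabetical order:
(job2, job7): job2 overlaps job7 ✓
(job2, job8): job2 overlaps job8 ✓
(job3, job1): job3 overlaps job1 ✓
(job5, job3): job5 overlaps job3 ✓
(job5, job6): job5 overlaps job6 ✓
(job7, job8): job7 overlaps job8 ✓
(job9, job2): job9 overlaps job2 ✓
(job9, job7): job9 overlaps job7 ✓
(job9, job8): job9 overlaps job8 ✓
Count: 9.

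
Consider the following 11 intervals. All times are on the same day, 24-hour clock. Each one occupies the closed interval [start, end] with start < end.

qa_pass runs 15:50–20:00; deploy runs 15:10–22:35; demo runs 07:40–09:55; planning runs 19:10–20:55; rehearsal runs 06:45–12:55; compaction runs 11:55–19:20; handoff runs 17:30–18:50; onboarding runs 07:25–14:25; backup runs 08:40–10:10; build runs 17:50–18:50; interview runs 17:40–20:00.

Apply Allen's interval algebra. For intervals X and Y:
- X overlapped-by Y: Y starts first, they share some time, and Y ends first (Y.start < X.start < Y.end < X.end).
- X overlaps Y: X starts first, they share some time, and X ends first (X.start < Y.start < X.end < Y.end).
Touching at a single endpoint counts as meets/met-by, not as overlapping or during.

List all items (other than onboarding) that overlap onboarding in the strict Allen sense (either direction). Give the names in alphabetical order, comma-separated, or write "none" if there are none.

compaction, rehearsal

Target onboarding = [07:25, 14:25].
backup [08:40, 10:10] → during → no.
build [17:50, 18:50] → after → no.
compaction [11:55, 19:20] → overlapped-by → yes.
demo [07:40, 09:55] → during → no.
deploy [15:10, 22:35] → after → no.
handoff [17:30, 18:50] → after → no.
interview [17:40, 20:00] → after → no.
planning [19:10, 20:55] → after → no.
qa_pass [15:50, 20:00] → after → no.
rehearsal [06:45, 12:55] → overlaps → yes.
Result: compaction, rehearsal.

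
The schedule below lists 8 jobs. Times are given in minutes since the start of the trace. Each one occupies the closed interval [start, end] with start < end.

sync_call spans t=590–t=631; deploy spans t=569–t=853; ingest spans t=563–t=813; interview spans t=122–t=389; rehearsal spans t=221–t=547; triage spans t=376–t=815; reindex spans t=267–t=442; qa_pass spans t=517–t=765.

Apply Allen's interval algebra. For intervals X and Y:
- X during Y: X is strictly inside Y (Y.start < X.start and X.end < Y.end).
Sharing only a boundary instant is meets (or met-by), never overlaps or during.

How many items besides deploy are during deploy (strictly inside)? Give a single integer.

Target deploy = [t=569, t=853].
ingest [t=563, t=813] → overlaps → no.
interview [t=122, t=389] → before → no.
qa_pass [t=517, t=765] → overlaps → no.
rehearsal [t=221, t=547] → before → no.
reindex [t=267, t=442] → before → no.
sync_call [t=590, t=631] → during → counts.
triage [t=376, t=815] → overlaps → no.
Total: 1.

1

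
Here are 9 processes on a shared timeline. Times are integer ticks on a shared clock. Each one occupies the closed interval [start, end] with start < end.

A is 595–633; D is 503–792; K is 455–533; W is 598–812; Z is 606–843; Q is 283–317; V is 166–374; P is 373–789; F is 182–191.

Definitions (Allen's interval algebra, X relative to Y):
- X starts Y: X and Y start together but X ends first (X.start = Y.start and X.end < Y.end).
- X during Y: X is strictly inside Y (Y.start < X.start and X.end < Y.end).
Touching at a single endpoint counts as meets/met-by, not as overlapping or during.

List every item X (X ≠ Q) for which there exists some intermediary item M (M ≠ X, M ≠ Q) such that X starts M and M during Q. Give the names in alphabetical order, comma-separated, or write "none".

none

Target Q = [283, 317].
Intermediaries M with M during Q: none.
Union: none.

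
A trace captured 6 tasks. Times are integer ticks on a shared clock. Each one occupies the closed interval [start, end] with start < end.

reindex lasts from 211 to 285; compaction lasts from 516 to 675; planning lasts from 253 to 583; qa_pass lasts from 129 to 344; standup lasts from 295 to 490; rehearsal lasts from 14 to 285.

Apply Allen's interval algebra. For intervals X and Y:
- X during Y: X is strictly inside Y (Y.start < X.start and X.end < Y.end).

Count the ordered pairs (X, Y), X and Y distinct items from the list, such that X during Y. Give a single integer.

Checking all 30 ordered pairs for relation 'during'; matching pairs in alphabetical order:
(reindex, qa_pass): reindex during qa_pass ✓
(standup, planning): standup during planning ✓
Count: 2.

2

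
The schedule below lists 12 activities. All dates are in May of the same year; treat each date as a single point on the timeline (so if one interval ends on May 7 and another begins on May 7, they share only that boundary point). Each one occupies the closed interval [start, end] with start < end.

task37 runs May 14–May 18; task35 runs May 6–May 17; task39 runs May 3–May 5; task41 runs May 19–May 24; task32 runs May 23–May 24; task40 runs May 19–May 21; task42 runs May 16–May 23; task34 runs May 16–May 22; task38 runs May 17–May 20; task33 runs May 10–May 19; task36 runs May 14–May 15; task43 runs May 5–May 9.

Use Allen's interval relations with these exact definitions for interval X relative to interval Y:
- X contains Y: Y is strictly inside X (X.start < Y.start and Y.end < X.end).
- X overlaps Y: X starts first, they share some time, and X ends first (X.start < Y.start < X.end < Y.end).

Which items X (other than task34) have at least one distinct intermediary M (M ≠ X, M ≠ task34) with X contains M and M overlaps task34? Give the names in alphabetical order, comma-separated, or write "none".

task33

Target task34 = [May 16, May 22].
Intermediaries M with M overlaps task34: task33, task35, task37.
Via task33 — items with X contains task33: none.
Via task35 — items with X contains task35: none.
Via task37 — items with X contains task37: task33.
Union: task33.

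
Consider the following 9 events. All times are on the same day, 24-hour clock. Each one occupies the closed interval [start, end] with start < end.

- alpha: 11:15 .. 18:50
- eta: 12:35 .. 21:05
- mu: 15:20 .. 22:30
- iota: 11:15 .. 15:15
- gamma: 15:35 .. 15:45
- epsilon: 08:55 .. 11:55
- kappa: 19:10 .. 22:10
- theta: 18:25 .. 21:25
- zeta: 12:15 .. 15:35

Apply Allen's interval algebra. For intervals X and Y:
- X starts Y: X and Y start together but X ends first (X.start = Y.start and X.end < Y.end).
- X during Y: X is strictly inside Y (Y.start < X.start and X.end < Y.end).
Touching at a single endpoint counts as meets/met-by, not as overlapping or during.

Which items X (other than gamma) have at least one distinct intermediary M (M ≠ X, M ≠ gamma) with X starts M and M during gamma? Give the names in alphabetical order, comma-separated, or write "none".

none

Target gamma = [15:35, 15:45].
Intermediaries M with M during gamma: none.
Union: none.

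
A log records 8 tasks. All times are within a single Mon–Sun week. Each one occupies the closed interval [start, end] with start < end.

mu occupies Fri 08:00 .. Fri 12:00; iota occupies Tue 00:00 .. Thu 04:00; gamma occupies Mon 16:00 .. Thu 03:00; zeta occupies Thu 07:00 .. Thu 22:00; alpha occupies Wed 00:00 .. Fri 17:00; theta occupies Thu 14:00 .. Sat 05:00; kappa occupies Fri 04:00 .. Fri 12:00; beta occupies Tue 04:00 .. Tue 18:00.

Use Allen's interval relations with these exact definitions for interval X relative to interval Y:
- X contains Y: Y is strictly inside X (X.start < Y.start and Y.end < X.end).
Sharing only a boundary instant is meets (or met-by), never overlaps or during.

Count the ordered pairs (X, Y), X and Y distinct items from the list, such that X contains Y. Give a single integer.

Checking all 56 ordered pairs for relation 'contains'; matching pairs in alphabetical order:
(alpha, kappa): alpha contains kappa ✓
(alpha, mu): alpha contains mu ✓
(alpha, zeta): alpha contains zeta ✓
(gamma, beta): gamma contains beta ✓
(iota, beta): iota contains beta ✓
(theta, kappa): theta contains kappa ✓
(theta, mu): theta contains mu ✓
Count: 7.

7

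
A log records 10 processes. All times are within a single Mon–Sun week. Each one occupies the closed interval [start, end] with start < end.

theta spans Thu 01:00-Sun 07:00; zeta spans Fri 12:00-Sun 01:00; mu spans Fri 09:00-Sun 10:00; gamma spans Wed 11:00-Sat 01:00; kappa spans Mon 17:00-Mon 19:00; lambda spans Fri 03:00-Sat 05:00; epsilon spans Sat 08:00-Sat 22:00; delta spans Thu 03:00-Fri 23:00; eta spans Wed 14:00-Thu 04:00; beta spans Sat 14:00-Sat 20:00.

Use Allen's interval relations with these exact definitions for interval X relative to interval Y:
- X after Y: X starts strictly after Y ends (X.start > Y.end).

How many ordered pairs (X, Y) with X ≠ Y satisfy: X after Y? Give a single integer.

Checking all 90 ordered pairs for relation 'after'; matching pairs in alphabetical order:
(beta, delta): beta after delta ✓
(beta, eta): beta after eta ✓
(beta, gamma): beta after gamma ✓
(beta, kappa): beta after kappa ✓
(beta, lambda): beta after lambda ✓
(delta, kappa): delta after kappa ✓
(epsilon, delta): epsilon after delta ✓
(epsilon, eta): epsilon after eta ✓
(epsilon, gamma): epsilon after gamma ✓
(epsilon, kappa): epsilon after kappa ✓
(epsilon, lambda): epsilon after lambda ✓
(eta, kappa): eta after kappa ✓
(gamma, kappa): gamma after kappa ✓
(lambda, eta): lambda after eta ✓
(lambda, kappa): lambda after kappa ✓
(mu, eta): mu after eta ✓
(mu, kappa): mu after kappa ✓
(theta, kappa): theta after kappa ✓
(zeta, eta): zeta after eta ✓
(zeta, kappa): zeta after kappa ✓
Count: 20.

20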